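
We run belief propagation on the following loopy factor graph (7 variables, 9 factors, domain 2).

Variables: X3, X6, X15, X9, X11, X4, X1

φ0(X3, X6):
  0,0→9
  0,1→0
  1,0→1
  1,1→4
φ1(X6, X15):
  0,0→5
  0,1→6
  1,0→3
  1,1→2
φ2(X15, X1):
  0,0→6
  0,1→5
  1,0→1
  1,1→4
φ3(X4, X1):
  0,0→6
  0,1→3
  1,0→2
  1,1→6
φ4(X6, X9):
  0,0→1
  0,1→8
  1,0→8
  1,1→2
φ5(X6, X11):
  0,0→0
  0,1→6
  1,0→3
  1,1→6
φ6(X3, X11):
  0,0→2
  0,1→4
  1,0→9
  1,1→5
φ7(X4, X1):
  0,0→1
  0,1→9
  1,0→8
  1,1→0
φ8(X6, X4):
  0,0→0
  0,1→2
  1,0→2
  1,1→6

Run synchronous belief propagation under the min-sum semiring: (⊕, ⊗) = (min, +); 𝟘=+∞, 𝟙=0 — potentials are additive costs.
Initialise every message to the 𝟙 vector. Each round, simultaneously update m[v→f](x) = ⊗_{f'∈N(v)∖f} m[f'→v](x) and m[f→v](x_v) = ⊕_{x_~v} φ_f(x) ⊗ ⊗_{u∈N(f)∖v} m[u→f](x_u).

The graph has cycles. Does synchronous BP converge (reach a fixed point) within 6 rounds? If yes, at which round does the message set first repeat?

init: all messages = 𝟙 over 2 values
r1 m[φ0→X3] = [0, 1]
r1 m[φ0→X6] = [1, 0]
r1 m[φ1→X6] = [5, 2]
r1 m[φ1→X15] = [3, 2]
r1 m[φ2→X15] = [5, 1]
r1 m[φ2→X1] = [1, 4]
r1 m[φ3→X4] = [3, 2]
r1 m[φ3→X1] = [2, 3]
r1 m[φ4→X6] = [1, 2]
r1 m[φ4→X9] = [1, 2]
r1 m[φ5→X6] = [0, 3]
r1 m[φ5→X11] = [0, 6]
r1 m[φ6→X3] = [2, 5]
r1 m[φ6→X11] = [2, 4]
r1 m[φ7→X4] = [1, 0]
r1 m[φ7→X1] = [1, 0]
r1 m[φ8→X6] = [0, 2]
r1 m[φ8→X4] = [0, 2]
r1 m[X3→φ0] = [0, 0]
r1 m[X3→φ6] = [0, 0]
r1 m[X6→φ0] = [0, 0]
r1 m[X6→φ1] = [0, 0]
r1 m[X6→φ4] = [0, 0]
r1 m[X6→φ5] = [0, 0]
r1 m[X6→φ8] = [0, 0]
r1 m[X15→φ1] = [0, 0]
r1 m[X15→φ2] = [0, 0]
r1 m[X9→φ4] = [0, 0]
r1 m[X11→φ5] = [0, 0]
r1 m[X11→φ6] = [0, 0]
r1 m[X4→φ3] = [0, 0]
r1 m[X4→φ7] = [0, 0]
r1 m[X4→φ8] = [0, 0]
r1 m[X1→φ2] = [0, 0]
r1 m[X1→φ3] = [0, 0]
r1 m[X1→φ7] = [0, 0]
r2 m[φ0→X3] = [0, 1]
r2 m[φ0→X6] = [1, 0]
r2 m[φ1→X6] = [5, 2]
r2 m[φ1→X15] = [3, 2]
r2 m[φ2→X15] = [5, 1]
r2 m[φ2→X1] = [1, 4]
r2 m[φ3→X4] = [3, 2]
r2 m[φ3→X1] = [2, 3]
r2 m[φ4→X6] = [1, 2]
r2 m[φ4→X9] = [1, 2]
r2 m[φ5→X6] = [0, 3]
r2 m[φ5→X11] = [0, 6]
r2 m[φ6→X3] = [2, 5]
r2 m[φ6→X11] = [2, 4]
r2 m[φ7→X4] = [1, 0]
r2 m[φ7→X1] = [1, 0]
r2 m[φ8→X6] = [0, 2]
r2 m[φ8→X4] = [0, 2]
r2 m[X3→φ0] = [2, 5]
r2 m[X3→φ6] = [0, 1]
r2 m[X6→φ0] = [6, 9]
r2 m[X6→φ1] = [2, 7]
r2 m[X6→φ4] = [6, 7]
r2 m[X6→φ5] = [7, 6]
r2 m[X6→φ8] = [7, 7]
r2 m[X15→φ1] = [5, 1]
r2 m[X15→φ2] = [3, 2]
r2 m[X9→φ4] = [0, 0]
r2 m[X11→φ5] = [2, 4]
r2 m[X11→φ6] = [0, 6]
r2 m[X4→φ3] = [1, 2]
r2 m[X4→φ7] = [3, 4]
r2 m[X4→φ8] = [4, 2]
r2 m[X1→φ2] = [3, 3]
r2 m[X1→φ3] = [2, 4]
r2 m[X1→φ7] = [3, 7]
r3 m[φ0→X3] = [9, 7]
r3 m[φ0→X6] = [6, 2]
r3 m[φ1→X6] = [7, 3]
r3 m[φ1→X15] = [7, 8]
r3 m[φ2→X15] = [8, 4]
r3 m[φ2→X1] = [3, 6]
r3 m[φ3→X4] = [7, 4]
r3 m[φ3→X1] = [4, 4]
r3 m[φ4→X6] = [1, 2]
r3 m[φ4→X9] = [7, 9]
r3 m[φ5→X6] = [2, 5]
r3 m[φ5→X11] = [7, 12]
r3 m[φ6→X3] = [2, 9]
r3 m[φ6→X11] = [2, 4]
r3 m[φ7→X4] = [4, 7]
r3 m[φ7→X1] = [4, 4]
r3 m[φ8→X6] = [4, 6]
r3 m[φ8→X4] = [7, 9]
r3 m[X3→φ0] = [2, 5]
r3 m[X3→φ6] = [0, 1]
r3 m[X6→φ0] = [6, 9]
r3 m[X6→φ1] = [2, 7]
r3 m[X6→φ4] = [6, 7]
r3 m[X6→φ5] = [7, 6]
r3 m[X6→φ8] = [7, 7]
r3 m[X15→φ1] = [5, 1]
r3 m[X15→φ2] = [3, 2]
r3 m[X9→φ4] = [0, 0]
r3 m[X11→φ5] = [2, 4]
r3 m[X11→φ6] = [0, 6]
r3 m[X4→φ3] = [1, 2]
r3 m[X4→φ7] = [3, 4]
r3 m[X4→φ8] = [4, 2]
r3 m[X1→φ2] = [3, 3]
r3 m[X1→φ3] = [2, 4]
r3 m[X1→φ7] = [3, 7]
r4 m[φ0→X3] = [9, 7]
r4 m[φ0→X6] = [6, 2]
r4 m[φ1→X6] = [7, 3]
r4 m[φ1→X15] = [7, 8]
r4 m[φ2→X15] = [8, 4]
r4 m[φ2→X1] = [3, 6]
r4 m[φ3→X4] = [7, 4]
r4 m[φ3→X1] = [4, 4]
r4 m[φ4→X6] = [1, 2]
r4 m[φ4→X9] = [7, 9]
r4 m[φ5→X6] = [2, 5]
r4 m[φ5→X11] = [7, 12]
r4 m[φ6→X3] = [2, 9]
r4 m[φ6→X11] = [2, 4]
r4 m[φ7→X4] = [4, 7]
r4 m[φ7→X1] = [4, 4]
r4 m[φ8→X6] = [4, 6]
r4 m[φ8→X4] = [7, 9]
r4 m[X3→φ0] = [2, 9]
r4 m[X3→φ6] = [9, 7]
r4 m[X6→φ0] = [14, 16]
r4 m[X6→φ1] = [13, 15]
r4 m[X6→φ4] = [19, 16]
r4 m[X6→φ5] = [18, 13]
r4 m[X6→φ8] = [16, 12]
r4 m[X15→φ1] = [8, 4]
r4 m[X15→φ2] = [7, 8]
r4 m[X9→φ4] = [0, 0]
r4 m[X11→φ5] = [2, 4]
r4 m[X11→φ6] = [7, 12]
r4 m[X4→φ3] = [11, 16]
r4 m[X4→φ7] = [14, 13]
r4 m[X4→φ8] = [11, 11]
r4 m[X1→φ2] = [8, 8]
r4 m[X1→φ3] = [7, 10]
r4 m[X1→φ7] = [7, 10]
r5 m[φ0→X3] = [16, 15]
r5 m[φ0→X6] = [10, 2]
r5 m[φ1→X6] = [10, 6]
r5 m[φ1→X15] = [18, 17]
r5 m[φ2→X15] = [13, 9]
r5 m[φ2→X1] = [9, 12]
r5 m[φ3→X4] = [13, 9]
r5 m[φ3→X1] = [17, 14]
r5 m[φ4→X6] = [1, 2]
r5 m[φ4→X9] = [20, 18]
r5 m[φ5→X6] = [2, 5]
r5 m[φ5→X11] = [16, 19]
r5 m[φ6→X3] = [9, 16]
r5 m[φ6→X11] = [11, 12]
r5 m[φ7→X4] = [8, 10]
r5 m[φ7→X1] = [15, 13]
r5 m[φ8→X6] = [11, 13]
r5 m[φ8→X4] = [14, 18]
r5 m[X3→φ0] = [2, 9]
r5 m[X3→φ6] = [9, 7]
r5 m[X6→φ0] = [14, 16]
r5 m[X6→φ1] = [13, 15]
r5 m[X6→φ4] = [19, 16]
r5 m[X6→φ5] = [18, 13]
r5 m[X6→φ8] = [16, 12]
r5 m[X15→φ1] = [8, 4]
r5 m[X15→φ2] = [7, 8]
r5 m[X9→φ4] = [0, 0]
r5 m[X11→φ5] = [2, 4]
r5 m[X11→φ6] = [7, 12]
r5 m[X4→φ3] = [11, 16]
r5 m[X4→φ7] = [14, 13]
r5 m[X4→φ8] = [11, 11]
r5 m[X1→φ2] = [8, 8]
r5 m[X1→φ3] = [7, 10]
r5 m[X1→φ7] = [7, 10]
r6 m[φ0→X3] = [16, 15]
r6 m[φ0→X6] = [10, 2]
r6 m[φ1→X6] = [10, 6]
r6 m[φ1→X15] = [18, 17]
r6 m[φ2→X15] = [13, 9]
r6 m[φ2→X1] = [9, 12]
r6 m[φ3→X4] = [13, 9]
r6 m[φ3→X1] = [17, 14]
r6 m[φ4→X6] = [1, 2]
r6 m[φ4→X9] = [20, 18]
r6 m[φ5→X6] = [2, 5]
r6 m[φ5→X11] = [16, 19]
r6 m[φ6→X3] = [9, 16]
r6 m[φ6→X11] = [11, 12]
r6 m[φ7→X4] = [8, 10]
r6 m[φ7→X1] = [15, 13]
r6 m[φ8→X6] = [11, 13]
r6 m[φ8→X4] = [14, 18]
r6 m[X3→φ0] = [9, 16]
r6 m[X3→φ6] = [16, 15]
r6 m[X6→φ0] = [24, 26]
r6 m[X6→φ1] = [24, 22]
r6 m[X6→φ4] = [33, 26]
r6 m[X6→φ5] = [32, 23]
r6 m[X6→φ8] = [23, 15]
r6 m[X15→φ1] = [13, 9]
r6 m[X15→φ2] = [18, 17]
r6 m[X9→φ4] = [0, 0]
r6 m[X11→φ5] = [11, 12]
r6 m[X11→φ6] = [16, 19]
r6 m[X4→φ3] = [22, 28]
r6 m[X4→φ7] = [27, 27]
r6 m[X4→φ8] = [21, 19]
r6 m[X1→φ2] = [32, 27]
r6 m[X1→φ3] = [24, 25]
r6 m[X1→φ7] = [26, 26]
no fixed point within 6 rounds

NOT CONVERGED within 6 rounds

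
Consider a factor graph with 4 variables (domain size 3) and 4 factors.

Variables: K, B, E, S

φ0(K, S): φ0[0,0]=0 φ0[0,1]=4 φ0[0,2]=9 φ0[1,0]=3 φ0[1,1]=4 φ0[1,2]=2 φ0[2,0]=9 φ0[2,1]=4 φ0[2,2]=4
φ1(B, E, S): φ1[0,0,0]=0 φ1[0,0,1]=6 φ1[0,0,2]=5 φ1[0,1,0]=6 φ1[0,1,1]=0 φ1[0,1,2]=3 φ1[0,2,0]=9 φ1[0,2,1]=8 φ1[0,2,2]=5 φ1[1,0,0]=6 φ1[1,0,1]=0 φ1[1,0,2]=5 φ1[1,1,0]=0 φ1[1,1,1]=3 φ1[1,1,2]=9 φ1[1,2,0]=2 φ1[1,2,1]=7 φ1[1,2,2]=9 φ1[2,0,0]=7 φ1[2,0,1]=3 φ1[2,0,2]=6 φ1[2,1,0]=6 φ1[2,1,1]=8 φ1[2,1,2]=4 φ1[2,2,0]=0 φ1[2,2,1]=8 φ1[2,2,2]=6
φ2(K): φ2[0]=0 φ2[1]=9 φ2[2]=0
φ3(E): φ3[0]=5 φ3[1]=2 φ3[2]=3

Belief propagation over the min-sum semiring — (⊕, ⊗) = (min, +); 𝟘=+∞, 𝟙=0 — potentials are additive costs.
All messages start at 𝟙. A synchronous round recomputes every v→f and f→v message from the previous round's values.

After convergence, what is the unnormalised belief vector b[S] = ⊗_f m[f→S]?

b[S] = [2, 6, 9]

init: all messages = 𝟙 over 3 values
r1 m[φ0→K] = [0, 2, 4]
r1 m[φ0→S] = [0, 4, 2]
r1 m[φ1→B] = [0, 0, 0]
r1 m[φ1→E] = [0, 0, 0]
r1 m[φ1→S] = [0, 0, 3]
r1 m[φ2→K] = [0, 9, 0]
r1 m[φ3→E] = [5, 2, 3]
r1 m[K→φ0] = [0, 0, 0]
r1 m[K→φ2] = [0, 0, 0]
r1 m[B→φ1] = [0, 0, 0]
r1 m[E→φ1] = [0, 0, 0]
r1 m[E→φ3] = [0, 0, 0]
r1 m[S→φ0] = [0, 0, 0]
r1 m[S→φ1] = [0, 0, 0]
r2 m[φ0→K] = [0, 2, 4]
r2 m[φ0→S] = [0, 4, 2]
r2 m[φ1→B] = [0, 0, 0]
r2 m[φ1→E] = [0, 0, 0]
r2 m[φ1→S] = [0, 0, 3]
r2 m[φ2→K] = [0, 9, 0]
r2 m[φ3→E] = [5, 2, 3]
r2 m[K→φ0] = [0, 9, 0]
r2 m[K→φ2] = [0, 2, 4]
r2 m[B→φ1] = [0, 0, 0]
r2 m[E→φ1] = [5, 2, 3]
r2 m[E→φ3] = [0, 0, 0]
r2 m[S→φ0] = [0, 0, 3]
r2 m[S→φ1] = [0, 4, 2]
r3 m[φ0→K] = [0, 3, 4]
r3 m[φ0→S] = [0, 4, 4]
r3 m[φ1→B] = [5, 2, 3]
r3 m[φ1→E] = [0, 0, 0]
r3 m[φ1→S] = [2, 2, 5]
r3 m[φ2→K] = [0, 9, 0]
r3 m[φ3→E] = [5, 2, 3]
r3 m[K→φ0] = [0, 9, 0]
r3 m[K→φ2] = [0, 2, 4]
r3 m[B→φ1] = [0, 0, 0]
r3 m[E→φ1] = [5, 2, 3]
r3 m[E→φ3] = [0, 0, 0]
r3 m[S→φ0] = [0, 0, 3]
r3 m[S→φ1] = [0, 4, 2]
r4 m[φ0→K] = [0, 3, 4]
r4 m[φ0→S] = [0, 4, 4]
r4 m[φ1→B] = [5, 2, 3]
r4 m[φ1→E] = [0, 0, 0]
r4 m[φ1→S] = [2, 2, 5]
r4 m[φ2→K] = [0, 9, 0]
r4 m[φ3→E] = [5, 2, 3]
r4 m[K→φ0] = [0, 9, 0]
r4 m[K→φ2] = [0, 3, 4]
r4 m[B→φ1] = [0, 0, 0]
r4 m[E→φ1] = [5, 2, 3]
r4 m[E→φ3] = [0, 0, 0]
r4 m[S→φ0] = [2, 2, 5]
r4 m[S→φ1] = [0, 4, 4]
r5 m[φ0→K] = [2, 5, 6]
r5 m[φ0→S] = [0, 4, 4]
r5 m[φ1→B] = [5, 2, 3]
r5 m[φ1→E] = [0, 0, 0]
r5 m[φ1→S] = [2, 2, 5]
r5 m[φ2→K] = [0, 9, 0]
r5 m[φ3→E] = [5, 2, 3]
r5 m[K→φ0] = [0, 9, 0]
r5 m[K→φ2] = [0, 3, 4]
r5 m[B→φ1] = [0, 0, 0]
r5 m[E→φ1] = [5, 2, 3]
r5 m[E→φ3] = [0, 0, 0]
r5 m[S→φ0] = [2, 2, 5]
r5 m[S→φ1] = [0, 4, 4]
r6 m[φ0→K] = [2, 5, 6]
r6 m[φ0→S] = [0, 4, 4]
r6 m[φ1→B] = [5, 2, 3]
r6 m[φ1→E] = [0, 0, 0]
r6 m[φ1→S] = [2, 2, 5]
r6 m[φ2→K] = [0, 9, 0]
r6 m[φ3→E] = [5, 2, 3]
r6 m[K→φ0] = [0, 9, 0]
r6 m[K→φ2] = [2, 5, 6]
r6 m[B→φ1] = [0, 0, 0]
r6 m[E→φ1] = [5, 2, 3]
r6 m[E→φ3] = [0, 0, 0]
r6 m[S→φ0] = [2, 2, 5]
r6 m[S→φ1] = [0, 4, 4]
r7 m[φ0→K] = [2, 5, 6]
r7 m[φ0→S] = [0, 4, 4]
r7 m[φ1→B] = [5, 2, 3]
r7 m[φ1→E] = [0, 0, 0]
r7 m[φ1→S] = [2, 2, 5]
r7 m[φ2→K] = [0, 9, 0]
r7 m[φ3→E] = [5, 2, 3]
r7 m[K→φ0] = [0, 9, 0]
r7 m[K→φ2] = [2, 5, 6]
r7 m[B→φ1] = [0, 0, 0]
r7 m[E→φ1] = [5, 2, 3]
r7 m[E→φ3] = [0, 0, 0]
r7 m[S→φ0] = [2, 2, 5]
r7 m[S→φ1] = [0, 4, 4]
fixed point reached at round 7
b[S] = ⊗ incoming = [2, 6, 9]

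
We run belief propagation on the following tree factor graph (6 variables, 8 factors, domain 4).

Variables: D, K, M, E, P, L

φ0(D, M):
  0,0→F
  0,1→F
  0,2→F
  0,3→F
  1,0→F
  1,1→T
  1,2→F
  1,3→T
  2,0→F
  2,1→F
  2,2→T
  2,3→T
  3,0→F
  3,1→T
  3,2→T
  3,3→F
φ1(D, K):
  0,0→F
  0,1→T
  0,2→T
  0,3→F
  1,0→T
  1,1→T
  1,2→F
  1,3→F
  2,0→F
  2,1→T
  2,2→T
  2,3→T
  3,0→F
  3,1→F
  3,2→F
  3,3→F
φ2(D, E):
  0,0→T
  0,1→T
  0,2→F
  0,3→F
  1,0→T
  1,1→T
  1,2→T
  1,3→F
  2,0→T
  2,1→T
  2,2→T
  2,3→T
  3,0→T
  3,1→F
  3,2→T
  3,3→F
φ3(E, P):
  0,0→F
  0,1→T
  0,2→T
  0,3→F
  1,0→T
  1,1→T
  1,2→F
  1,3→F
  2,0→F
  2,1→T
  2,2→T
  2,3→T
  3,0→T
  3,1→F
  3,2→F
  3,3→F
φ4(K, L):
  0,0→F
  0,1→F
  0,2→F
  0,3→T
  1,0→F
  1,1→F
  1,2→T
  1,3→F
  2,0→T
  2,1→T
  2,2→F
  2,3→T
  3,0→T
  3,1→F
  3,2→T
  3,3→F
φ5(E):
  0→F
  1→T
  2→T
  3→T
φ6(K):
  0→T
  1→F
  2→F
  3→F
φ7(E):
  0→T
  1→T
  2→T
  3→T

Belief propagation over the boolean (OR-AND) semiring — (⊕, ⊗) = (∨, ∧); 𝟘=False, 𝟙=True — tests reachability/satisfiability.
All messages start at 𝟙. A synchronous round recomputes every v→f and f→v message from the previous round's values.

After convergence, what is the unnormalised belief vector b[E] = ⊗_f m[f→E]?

init: all messages = 𝟙 over 4 values
r1 m[φ0→D] = [F, T, T, T]
r1 m[φ0→M] = [F, T, T, T]
r1 m[φ1→D] = [T, T, T, F]
r1 m[φ1→K] = [T, T, T, T]
r1 m[φ2→D] = [T, T, T, T]
r1 m[φ2→E] = [T, T, T, T]
r1 m[φ3→E] = [T, T, T, T]
r1 m[φ3→P] = [T, T, T, T]
r1 m[φ4→K] = [T, T, T, T]
r1 m[φ4→L] = [T, T, T, T]
r1 m[φ5→E] = [F, T, T, T]
r1 m[φ6→K] = [T, F, F, F]
r1 m[φ7→E] = [T, T, T, T]
r1 m[D→φ0] = [T, T, T, T]
r1 m[D→φ1] = [T, T, T, T]
r1 m[D→φ2] = [T, T, T, T]
r1 m[K→φ1] = [T, T, T, T]
r1 m[K→φ4] = [T, T, T, T]
r1 m[K→φ6] = [T, T, T, T]
r1 m[M→φ0] = [T, T, T, T]
r1 m[E→φ2] = [T, T, T, T]
r1 m[E→φ3] = [T, T, T, T]
r1 m[E→φ5] = [T, T, T, T]
r1 m[E→φ7] = [T, T, T, T]
r1 m[P→φ3] = [T, T, T, T]
r1 m[L→φ4] = [T, T, T, T]
r2 m[φ0→D] = [F, T, T, T]
r2 m[φ0→M] = [F, T, T, T]
r2 m[φ1→D] = [T, T, T, F]
r2 m[φ1→K] = [T, T, T, T]
r2 m[φ2→D] = [T, T, T, T]
r2 m[φ2→E] = [T, T, T, T]
r2 m[φ3→E] = [T, T, T, T]
r2 m[φ3→P] = [T, T, T, T]
r2 m[φ4→K] = [T, T, T, T]
r2 m[φ4→L] = [T, T, T, T]
r2 m[φ5→E] = [F, T, T, T]
r2 m[φ6→K] = [T, F, F, F]
r2 m[φ7→E] = [T, T, T, T]
r2 m[D→φ0] = [T, T, T, F]
r2 m[D→φ1] = [F, T, T, T]
r2 m[D→φ2] = [F, T, T, F]
r2 m[K→φ1] = [T, F, F, F]
r2 m[K→φ4] = [T, F, F, F]
r2 m[K→φ6] = [T, T, T, T]
r2 m[M→φ0] = [T, T, T, T]
r2 m[E→φ2] = [F, T, T, T]
r2 m[E→φ3] = [F, T, T, T]
r2 m[E→φ5] = [T, T, T, T]
r2 m[E→φ7] = [F, T, T, T]
r2 m[P→φ3] = [T, T, T, T]
r2 m[L→φ4] = [T, T, T, T]
r3 m[φ0→D] = [F, T, T, T]
r3 m[φ0→M] = [F, T, T, T]
r3 m[φ1→D] = [F, T, F, F]
r3 m[φ1→K] = [T, T, T, T]
r3 m[φ2→D] = [T, T, T, T]
r3 m[φ2→E] = [T, T, T, T]
r3 m[φ3→E] = [T, T, T, T]
r3 m[φ3→P] = [T, T, T, T]
r3 m[φ4→K] = [T, T, T, T]
r3 m[φ4→L] = [F, F, F, T]
r3 m[φ5→E] = [F, T, T, T]
r3 m[φ6→K] = [T, F, F, F]
r3 m[φ7→E] = [T, T, T, T]
r3 m[D→φ0] = [T, T, T, F]
r3 m[D→φ1] = [F, T, T, T]
r3 m[D→φ2] = [F, T, T, F]
r3 m[K→φ1] = [T, F, F, F]
r3 m[K→φ4] = [T, F, F, F]
r3 m[K→φ6] = [T, T, T, T]
r3 m[M→φ0] = [T, T, T, T]
r3 m[E→φ2] = [F, T, T, T]
r3 m[E→φ3] = [F, T, T, T]
r3 m[E→φ5] = [T, T, T, T]
r3 m[E→φ7] = [F, T, T, T]
r3 m[P→φ3] = [T, T, T, T]
r3 m[L→φ4] = [T, T, T, T]
r4 m[φ0→D] = [F, T, T, T]
r4 m[φ0→M] = [F, T, T, T]
r4 m[φ1→D] = [F, T, F, F]
r4 m[φ1→K] = [T, T, T, T]
r4 m[φ2→D] = [T, T, T, T]
r4 m[φ2→E] = [T, T, T, T]
r4 m[φ3→E] = [T, T, T, T]
r4 m[φ3→P] = [T, T, T, T]
r4 m[φ4→K] = [T, T, T, T]
r4 m[φ4→L] = [F, F, F, T]
r4 m[φ5→E] = [F, T, T, T]
r4 m[φ6→K] = [T, F, F, F]
r4 m[φ7→E] = [T, T, T, T]
r4 m[D→φ0] = [F, T, F, F]
r4 m[D→φ1] = [F, T, T, T]
r4 m[D→φ2] = [F, T, F, F]
r4 m[K→φ1] = [T, F, F, F]
r4 m[K→φ4] = [T, F, F, F]
r4 m[K→φ6] = [T, T, T, T]
r4 m[M→φ0] = [T, T, T, T]
r4 m[E→φ2] = [F, T, T, T]
r4 m[E→φ3] = [F, T, T, T]
r4 m[E→φ5] = [T, T, T, T]
r4 m[E→φ7] = [F, T, T, T]
r4 m[P→φ3] = [T, T, T, T]
r4 m[L→φ4] = [T, T, T, T]
r5 m[φ0→D] = [F, T, T, T]
r5 m[φ0→M] = [F, T, F, T]
r5 m[φ1→D] = [F, T, F, F]
r5 m[φ1→K] = [T, T, T, T]
r5 m[φ2→D] = [T, T, T, T]
r5 m[φ2→E] = [T, T, T, F]
r5 m[φ3→E] = [T, T, T, T]
r5 m[φ3→P] = [T, T, T, T]
r5 m[φ4→K] = [T, T, T, T]
r5 m[φ4→L] = [F, F, F, T]
r5 m[φ5→E] = [F, T, T, T]
r5 m[φ6→K] = [T, F, F, F]
r5 m[φ7→E] = [T, T, T, T]
r5 m[D→φ0] = [F, T, F, F]
r5 m[D→φ1] = [F, T, T, T]
r5 m[D→φ2] = [F, T, F, F]
r5 m[K→φ1] = [T, F, F, F]
r5 m[K→φ4] = [T, F, F, F]
r5 m[K→φ6] = [T, T, T, T]
r5 m[M→φ0] = [T, T, T, T]
r5 m[E→φ2] = [F, T, T, T]
r5 m[E→φ3] = [F, T, T, T]
r5 m[E→φ5] = [T, T, T, T]
r5 m[E→φ7] = [F, T, T, T]
r5 m[P→φ3] = [T, T, T, T]
r5 m[L→φ4] = [T, T, T, T]
r6 m[φ0→D] = [F, T, T, T]
r6 m[φ0→M] = [F, T, F, T]
r6 m[φ1→D] = [F, T, F, F]
r6 m[φ1→K] = [T, T, T, T]
r6 m[φ2→D] = [T, T, T, T]
r6 m[φ2→E] = [T, T, T, F]
r6 m[φ3→E] = [T, T, T, T]
r6 m[φ3→P] = [T, T, T, T]
r6 m[φ4→K] = [T, T, T, T]
r6 m[φ4→L] = [F, F, F, T]
r6 m[φ5→E] = [F, T, T, T]
r6 m[φ6→K] = [T, F, F, F]
r6 m[φ7→E] = [T, T, T, T]
r6 m[D→φ0] = [F, T, F, F]
r6 m[D→φ1] = [F, T, T, T]
r6 m[D→φ2] = [F, T, F, F]
r6 m[K→φ1] = [T, F, F, F]
r6 m[K→φ4] = [T, F, F, F]
r6 m[K→φ6] = [T, T, T, T]
r6 m[M→φ0] = [T, T, T, T]
r6 m[E→φ2] = [F, T, T, T]
r6 m[E→φ3] = [F, T, T, F]
r6 m[E→φ5] = [T, T, T, F]
r6 m[E→φ7] = [F, T, T, F]
r6 m[P→φ3] = [T, T, T, T]
r6 m[L→φ4] = [T, T, T, T]
r7 m[φ0→D] = [F, T, T, T]
r7 m[φ0→M] = [F, T, F, T]
r7 m[φ1→D] = [F, T, F, F]
r7 m[φ1→K] = [T, T, T, T]
r7 m[φ2→D] = [T, T, T, T]
r7 m[φ2→E] = [T, T, T, F]
r7 m[φ3→E] = [T, T, T, T]
r7 m[φ3→P] = [T, T, T, T]
r7 m[φ4→K] = [T, T, T, T]
r7 m[φ4→L] = [F, F, F, T]
r7 m[φ5→E] = [F, T, T, T]
r7 m[φ6→K] = [T, F, F, F]
r7 m[φ7→E] = [T, T, T, T]
r7 m[D→φ0] = [F, T, F, F]
r7 m[D→φ1] = [F, T, T, T]
r7 m[D→φ2] = [F, T, F, F]
r7 m[K→φ1] = [T, F, F, F]
r7 m[K→φ4] = [T, F, F, F]
r7 m[K→φ6] = [T, T, T, T]
r7 m[M→φ0] = [T, T, T, T]
r7 m[E→φ2] = [F, T, T, T]
r7 m[E→φ3] = [F, T, T, F]
r7 m[E→φ5] = [T, T, T, F]
r7 m[E→φ7] = [F, T, T, F]
r7 m[P→φ3] = [T, T, T, T]
r7 m[L→φ4] = [T, T, T, T]
fixed point reached at round 7
b[E] = ⊗ incoming = [F, T, T, F]

b[E] = [F, T, T, F]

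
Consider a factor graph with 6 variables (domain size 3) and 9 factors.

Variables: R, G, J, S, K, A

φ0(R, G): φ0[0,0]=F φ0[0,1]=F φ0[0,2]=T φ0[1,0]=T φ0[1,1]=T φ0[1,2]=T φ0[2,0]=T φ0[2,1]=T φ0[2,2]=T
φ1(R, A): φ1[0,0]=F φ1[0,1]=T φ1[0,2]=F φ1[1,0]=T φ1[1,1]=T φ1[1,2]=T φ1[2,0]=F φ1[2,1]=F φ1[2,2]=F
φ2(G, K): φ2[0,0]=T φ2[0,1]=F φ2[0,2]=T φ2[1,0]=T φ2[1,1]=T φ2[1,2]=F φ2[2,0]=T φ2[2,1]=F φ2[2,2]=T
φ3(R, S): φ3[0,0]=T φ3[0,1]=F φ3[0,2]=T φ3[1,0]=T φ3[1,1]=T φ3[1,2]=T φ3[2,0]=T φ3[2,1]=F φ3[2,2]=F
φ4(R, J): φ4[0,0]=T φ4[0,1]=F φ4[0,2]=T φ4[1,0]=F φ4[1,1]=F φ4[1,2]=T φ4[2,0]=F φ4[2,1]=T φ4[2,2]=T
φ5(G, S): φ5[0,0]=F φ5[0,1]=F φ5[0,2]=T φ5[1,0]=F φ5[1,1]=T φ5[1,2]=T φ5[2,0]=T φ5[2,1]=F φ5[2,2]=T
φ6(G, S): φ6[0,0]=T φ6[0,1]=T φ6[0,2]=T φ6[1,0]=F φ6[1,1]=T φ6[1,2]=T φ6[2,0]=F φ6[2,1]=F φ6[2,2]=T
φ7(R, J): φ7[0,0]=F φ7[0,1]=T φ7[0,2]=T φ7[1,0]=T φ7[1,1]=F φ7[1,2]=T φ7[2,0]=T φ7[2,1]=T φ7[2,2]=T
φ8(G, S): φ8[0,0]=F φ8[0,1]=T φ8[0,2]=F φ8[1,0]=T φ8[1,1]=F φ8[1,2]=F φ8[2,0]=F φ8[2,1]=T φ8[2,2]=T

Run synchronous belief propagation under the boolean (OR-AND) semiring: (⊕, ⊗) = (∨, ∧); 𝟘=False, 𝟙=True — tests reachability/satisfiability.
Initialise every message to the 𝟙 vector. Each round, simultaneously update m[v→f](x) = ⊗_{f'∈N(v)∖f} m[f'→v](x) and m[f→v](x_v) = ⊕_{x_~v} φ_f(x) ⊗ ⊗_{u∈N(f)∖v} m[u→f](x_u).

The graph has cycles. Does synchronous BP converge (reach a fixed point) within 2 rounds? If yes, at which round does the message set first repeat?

init: all messages = 𝟙 over 3 values
r1 m[φ0→R] = [T, T, T]
r1 m[φ0→G] = [T, T, T]
r1 m[φ1→R] = [T, T, F]
r1 m[φ1→A] = [T, T, T]
r1 m[φ2→G] = [T, T, T]
r1 m[φ2→K] = [T, T, T]
r1 m[φ3→R] = [T, T, T]
r1 m[φ3→S] = [T, T, T]
r1 m[φ4→R] = [T, T, T]
r1 m[φ4→J] = [T, T, T]
r1 m[φ5→G] = [T, T, T]
r1 m[φ5→S] = [T, T, T]
r1 m[φ6→G] = [T, T, T]
r1 m[φ6→S] = [T, T, T]
r1 m[φ7→R] = [T, T, T]
r1 m[φ7→J] = [T, T, T]
r1 m[φ8→G] = [T, T, T]
r1 m[φ8→S] = [T, T, T]
r1 m[R→φ0] = [T, T, T]
r1 m[R→φ1] = [T, T, T]
r1 m[R→φ3] = [T, T, T]
r1 m[R→φ4] = [T, T, T]
r1 m[R→φ7] = [T, T, T]
r1 m[G→φ0] = [T, T, T]
r1 m[G→φ2] = [T, T, T]
r1 m[G→φ5] = [T, T, T]
r1 m[G→φ6] = [T, T, T]
r1 m[G→φ8] = [T, T, T]
r1 m[J→φ4] = [T, T, T]
r1 m[J→φ7] = [T, T, T]
r1 m[S→φ3] = [T, T, T]
r1 m[S→φ5] = [T, T, T]
r1 m[S→φ6] = [T, T, T]
r1 m[S→φ8] = [T, T, T]
r1 m[K→φ2] = [T, T, T]
r1 m[A→φ1] = [T, T, T]
r2 m[φ0→R] = [T, T, T]
r2 m[φ0→G] = [T, T, T]
r2 m[φ1→R] = [T, T, F]
r2 m[φ1→A] = [T, T, T]
r2 m[φ2→G] = [T, T, T]
r2 m[φ2→K] = [T, T, T]
r2 m[φ3→R] = [T, T, T]
r2 m[φ3→S] = [T, T, T]
r2 m[φ4→R] = [T, T, T]
r2 m[φ4→J] = [T, T, T]
r2 m[φ5→G] = [T, T, T]
r2 m[φ5→S] = [T, T, T]
r2 m[φ6→G] = [T, T, T]
r2 m[φ6→S] = [T, T, T]
r2 m[φ7→R] = [T, T, T]
r2 m[φ7→J] = [T, T, T]
r2 m[φ8→G] = [T, T, T]
r2 m[φ8→S] = [T, T, T]
r2 m[R→φ0] = [T, T, F]
r2 m[R→φ1] = [T, T, T]
r2 m[R→φ3] = [T, T, F]
r2 m[R→φ4] = [T, T, F]
r2 m[R→φ7] = [T, T, F]
r2 m[G→φ0] = [T, T, T]
r2 m[G→φ2] = [T, T, T]
r2 m[G→φ5] = [T, T, T]
r2 m[G→φ6] = [T, T, T]
r2 m[G→φ8] = [T, T, T]
r2 m[J→φ4] = [T, T, T]
r2 m[J→φ7] = [T, T, T]
r2 m[S→φ3] = [T, T, T]
r2 m[S→φ5] = [T, T, T]
r2 m[S→φ6] = [T, T, T]
r2 m[S→φ8] = [T, T, T]
r2 m[K→φ2] = [T, T, T]
r2 m[A→φ1] = [T, T, T]
no fixed point within 2 rounds

NOT CONVERGED within 2 rounds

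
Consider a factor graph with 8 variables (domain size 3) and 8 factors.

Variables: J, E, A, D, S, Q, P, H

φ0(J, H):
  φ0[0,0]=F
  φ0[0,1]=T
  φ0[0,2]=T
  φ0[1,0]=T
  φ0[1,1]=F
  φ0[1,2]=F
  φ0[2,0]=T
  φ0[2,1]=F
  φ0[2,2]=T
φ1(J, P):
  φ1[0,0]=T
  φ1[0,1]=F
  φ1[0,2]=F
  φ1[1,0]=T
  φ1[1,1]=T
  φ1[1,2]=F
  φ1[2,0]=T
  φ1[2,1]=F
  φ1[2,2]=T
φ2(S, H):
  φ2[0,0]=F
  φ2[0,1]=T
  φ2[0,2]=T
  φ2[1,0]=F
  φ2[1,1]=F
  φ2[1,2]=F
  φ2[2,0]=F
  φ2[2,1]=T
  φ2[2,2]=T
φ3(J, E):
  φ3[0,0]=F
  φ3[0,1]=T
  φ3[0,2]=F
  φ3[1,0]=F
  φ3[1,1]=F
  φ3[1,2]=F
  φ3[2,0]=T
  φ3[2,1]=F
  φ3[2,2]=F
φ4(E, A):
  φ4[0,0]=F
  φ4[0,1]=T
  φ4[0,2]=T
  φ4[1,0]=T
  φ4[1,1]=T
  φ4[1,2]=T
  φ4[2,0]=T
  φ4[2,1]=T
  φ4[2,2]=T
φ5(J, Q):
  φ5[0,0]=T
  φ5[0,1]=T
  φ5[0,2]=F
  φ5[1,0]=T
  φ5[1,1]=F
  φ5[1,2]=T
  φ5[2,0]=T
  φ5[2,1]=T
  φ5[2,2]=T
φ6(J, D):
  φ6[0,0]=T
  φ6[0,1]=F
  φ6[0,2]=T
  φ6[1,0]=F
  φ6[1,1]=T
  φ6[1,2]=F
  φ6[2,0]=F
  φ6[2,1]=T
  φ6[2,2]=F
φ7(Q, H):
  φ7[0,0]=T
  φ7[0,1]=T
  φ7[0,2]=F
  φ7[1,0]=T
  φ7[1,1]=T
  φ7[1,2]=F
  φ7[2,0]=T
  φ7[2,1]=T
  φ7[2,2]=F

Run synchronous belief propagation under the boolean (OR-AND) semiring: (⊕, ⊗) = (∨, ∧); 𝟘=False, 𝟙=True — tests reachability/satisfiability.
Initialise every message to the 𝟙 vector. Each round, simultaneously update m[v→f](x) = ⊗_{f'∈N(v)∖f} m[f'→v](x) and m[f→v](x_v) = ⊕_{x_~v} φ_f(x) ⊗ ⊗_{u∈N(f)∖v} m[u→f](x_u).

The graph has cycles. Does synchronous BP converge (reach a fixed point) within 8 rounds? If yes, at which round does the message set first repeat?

init: all messages = 𝟙 over 3 values
r1 m[φ0→J] = [T, T, T]
r1 m[φ0→H] = [T, T, T]
r1 m[φ1→J] = [T, T, T]
r1 m[φ1→P] = [T, T, T]
r1 m[φ2→S] = [T, F, T]
r1 m[φ2→H] = [F, T, T]
r1 m[φ3→J] = [T, F, T]
r1 m[φ3→E] = [T, T, F]
r1 m[φ4→E] = [T, T, T]
r1 m[φ4→A] = [T, T, T]
r1 m[φ5→J] = [T, T, T]
r1 m[φ5→Q] = [T, T, T]
r1 m[φ6→J] = [T, T, T]
r1 m[φ6→D] = [T, T, T]
r1 m[φ7→Q] = [T, T, T]
r1 m[φ7→H] = [T, T, F]
r1 m[J→φ0] = [T, T, T]
r1 m[J→φ1] = [T, T, T]
r1 m[J→φ3] = [T, T, T]
r1 m[J→φ5] = [T, T, T]
r1 m[J→φ6] = [T, T, T]
r1 m[E→φ3] = [T, T, T]
r1 m[E→φ4] = [T, T, T]
r1 m[A→φ4] = [T, T, T]
r1 m[D→φ6] = [T, T, T]
r1 m[S→φ2] = [T, T, T]
r1 m[Q→φ5] = [T, T, T]
r1 m[Q→φ7] = [T, T, T]
r1 m[P→φ1] = [T, T, T]
r1 m[H→φ0] = [T, T, T]
r1 m[H→φ2] = [T, T, T]
r1 m[H→φ7] = [T, T, T]
r2 m[φ0→J] = [T, T, T]
r2 m[φ0→H] = [T, T, T]
r2 m[φ1→J] = [T, T, T]
r2 m[φ1→P] = [T, T, T]
r2 m[φ2→S] = [T, F, T]
r2 m[φ2→H] = [F, T, T]
r2 m[φ3→J] = [T, F, T]
r2 m[φ3→E] = [T, T, F]
r2 m[φ4→E] = [T, T, T]
r2 m[φ4→A] = [T, T, T]
r2 m[φ5→J] = [T, T, T]
r2 m[φ5→Q] = [T, T, T]
r2 m[φ6→J] = [T, T, T]
r2 m[φ6→D] = [T, T, T]
r2 m[φ7→Q] = [T, T, T]
r2 m[φ7→H] = [T, T, F]
r2 m[J→φ0] = [T, F, T]
r2 m[J→φ1] = [T, F, T]
r2 m[J→φ3] = [T, T, T]
r2 m[J→φ5] = [T, F, T]
r2 m[J→φ6] = [T, F, T]
r2 m[E→φ3] = [T, T, T]
r2 m[E→φ4] = [T, T, F]
r2 m[A→φ4] = [T, T, T]
r2 m[D→φ6] = [T, T, T]
r2 m[S→φ2] = [T, T, T]
r2 m[Q→φ5] = [T, T, T]
r2 m[Q→φ7] = [T, T, T]
r2 m[P→φ1] = [T, T, T]
r2 m[H→φ0] = [F, T, F]
r2 m[H→φ2] = [T, T, F]
r2 m[H→φ7] = [F, T, T]
r3 m[φ0→J] = [T, F, F]
r3 m[φ0→H] = [T, T, T]
r3 m[φ1→J] = [T, T, T]
r3 m[φ1→P] = [T, F, T]
r3 m[φ2→S] = [T, F, T]
r3 m[φ2→H] = [F, T, T]
r3 m[φ3→J] = [T, F, T]
r3 m[φ3→E] = [T, T, F]
r3 m[φ4→E] = [T, T, T]
r3 m[φ4→A] = [T, T, T]
r3 m[φ5→J] = [T, T, T]
r3 m[φ5→Q] = [T, T, T]
r3 m[φ6→J] = [T, T, T]
r3 m[φ6→D] = [T, T, T]
r3 m[φ7→Q] = [T, T, T]
r3 m[φ7→H] = [T, T, F]
r3 m[J→φ0] = [T, F, T]
r3 m[J→φ1] = [T, F, T]
r3 m[J→φ3] = [T, T, T]
r3 m[J→φ5] = [T, F, T]
r3 m[J→φ6] = [T, F, T]
r3 m[E→φ3] = [T, T, T]
r3 m[E→φ4] = [T, T, F]
r3 m[A→φ4] = [T, T, T]
r3 m[D→φ6] = [T, T, T]
r3 m[S→φ2] = [T, T, T]
r3 m[Q→φ5] = [T, T, T]
r3 m[Q→φ7] = [T, T, T]
r3 m[P→φ1] = [T, T, T]
r3 m[H→φ0] = [F, T, F]
r3 m[H→φ2] = [T, T, F]
r3 m[H→φ7] = [F, T, T]
r4 m[φ0→J] = [T, F, F]
r4 m[φ0→H] = [T, T, T]
r4 m[φ1→J] = [T, T, T]
r4 m[φ1→P] = [T, F, T]
r4 m[φ2→S] = [T, F, T]
r4 m[φ2→H] = [F, T, T]
r4 m[φ3→J] = [T, F, T]
r4 m[φ3→E] = [T, T, F]
r4 m[φ4→E] = [T, T, T]
r4 m[φ4→A] = [T, T, T]
r4 m[φ5→J] = [T, T, T]
r4 m[φ5→Q] = [T, T, T]
r4 m[φ6→J] = [T, T, T]
r4 m[φ6→D] = [T, T, T]
r4 m[φ7→Q] = [T, T, T]
r4 m[φ7→H] = [T, T, F]
r4 m[J→φ0] = [T, F, T]
r4 m[J→φ1] = [T, F, F]
r4 m[J→φ3] = [T, F, F]
r4 m[J→φ5] = [T, F, F]
r4 m[J→φ6] = [T, F, F]
r4 m[E→φ3] = [T, T, T]
r4 m[E→φ4] = [T, T, F]
r4 m[A→φ4] = [T, T, T]
r4 m[D→φ6] = [T, T, T]
r4 m[S→φ2] = [T, T, T]
r4 m[Q→φ5] = [T, T, T]
r4 m[Q→φ7] = [T, T, T]
r4 m[P→φ1] = [T, T, T]
r4 m[H→φ0] = [F, T, F]
r4 m[H→φ2] = [T, T, F]
r4 m[H→φ7] = [F, T, T]
r5 m[φ0→J] = [T, F, F]
r5 m[φ0→H] = [T, T, T]
r5 m[φ1→J] = [T, T, T]
r5 m[φ1→P] = [T, F, F]
r5 m[φ2→S] = [T, F, T]
r5 m[φ2→H] = [F, T, T]
r5 m[φ3→J] = [T, F, T]
r5 m[φ3→E] = [F, T, F]
r5 m[φ4→E] = [T, T, T]
r5 m[φ4→A] = [T, T, T]
r5 m[φ5→J] = [T, T, T]
r5 m[φ5→Q] = [T, T, F]
r5 m[φ6→J] = [T, T, T]
r5 m[φ6→D] = [T, F, T]
r5 m[φ7→Q] = [T, T, T]
r5 m[φ7→H] = [T, T, F]
r5 m[J→φ0] = [T, F, T]
r5 m[J→φ1] = [T, F, F]
r5 m[J→φ3] = [T, F, F]
r5 m[J→φ5] = [T, F, F]
r5 m[J→φ6] = [T, F, F]
r5 m[E→φ3] = [T, T, T]
r5 m[E→φ4] = [T, T, F]
r5 m[A→φ4] = [T, T, T]
r5 m[D→φ6] = [T, T, T]
r5 m[S→φ2] = [T, T, T]
r5 m[Q→φ5] = [T, T, T]
r5 m[Q→φ7] = [T, T, T]
r5 m[P→φ1] = [T, T, T]
r5 m[H→φ0] = [F, T, F]
r5 m[H→φ2] = [T, T, F]
r5 m[H→φ7] = [F, T, T]
r6 m[φ0→J] = [T, F, F]
r6 m[φ0→H] = [T, T, T]
r6 m[φ1→J] = [T, T, T]
r6 m[φ1→P] = [T, F, F]
r6 m[φ2→S] = [T, F, T]
r6 m[φ2→H] = [F, T, T]
r6 m[φ3→J] = [T, F, T]
r6 m[φ3→E] = [F, T, F]
r6 m[φ4→E] = [T, T, T]
r6 m[φ4→A] = [T, T, T]
r6 m[φ5→J] = [T, T, T]
r6 m[φ5→Q] = [T, T, F]
r6 m[φ6→J] = [T, T, T]
r6 m[φ6→D] = [T, F, T]
r6 m[φ7→Q] = [T, T, T]
r6 m[φ7→H] = [T, T, F]
r6 m[J→φ0] = [T, F, T]
r6 m[J→φ1] = [T, F, F]
r6 m[J→φ3] = [T, F, F]
r6 m[J→φ5] = [T, F, F]
r6 m[J→φ6] = [T, F, F]
r6 m[E→φ3] = [T, T, T]
r6 m[E→φ4] = [F, T, F]
r6 m[A→φ4] = [T, T, T]
r6 m[D→φ6] = [T, T, T]
r6 m[S→φ2] = [T, T, T]
r6 m[Q→φ5] = [T, T, T]
r6 m[Q→φ7] = [T, T, F]
r6 m[P→φ1] = [T, T, T]
r6 m[H→φ0] = [F, T, F]
r6 m[H→φ2] = [T, T, F]
r6 m[H→φ7] = [F, T, T]
r7 m[φ0→J] = [T, F, F]
r7 m[φ0→H] = [T, T, T]
r7 m[φ1→J] = [T, T, T]
r7 m[φ1→P] = [T, F, F]
r7 m[φ2→S] = [T, F, T]
r7 m[φ2→H] = [F, T, T]
r7 m[φ3→J] = [T, F, T]
r7 m[φ3→E] = [F, T, F]
r7 m[φ4→E] = [T, T, T]
r7 m[φ4→A] = [T, T, T]
r7 m[φ5→J] = [T, T, T]
r7 m[φ5→Q] = [T, T, F]
r7 m[φ6→J] = [T, T, T]
r7 m[φ6→D] = [T, F, T]
r7 m[φ7→Q] = [T, T, T]
r7 m[φ7→H] = [T, T, F]
r7 m[J→φ0] = [T, F, T]
r7 m[J→φ1] = [T, F, F]
r7 m[J→φ3] = [T, F, F]
r7 m[J→φ5] = [T, F, F]
r7 m[J→φ6] = [T, F, F]
r7 m[E→φ3] = [T, T, T]
r7 m[E→φ4] = [F, T, F]
r7 m[A→φ4] = [T, T, T]
r7 m[D→φ6] = [T, T, T]
r7 m[S→φ2] = [T, T, T]
r7 m[Q→φ5] = [T, T, T]
r7 m[Q→φ7] = [T, T, F]
r7 m[P→φ1] = [T, T, T]
r7 m[H→φ0] = [F, T, F]
r7 m[H→φ2] = [T, T, F]
r7 m[H→φ7] = [F, T, T]
fixed point reached at round 7
messages reach a fixed point at round 7

CONVERGED at round 7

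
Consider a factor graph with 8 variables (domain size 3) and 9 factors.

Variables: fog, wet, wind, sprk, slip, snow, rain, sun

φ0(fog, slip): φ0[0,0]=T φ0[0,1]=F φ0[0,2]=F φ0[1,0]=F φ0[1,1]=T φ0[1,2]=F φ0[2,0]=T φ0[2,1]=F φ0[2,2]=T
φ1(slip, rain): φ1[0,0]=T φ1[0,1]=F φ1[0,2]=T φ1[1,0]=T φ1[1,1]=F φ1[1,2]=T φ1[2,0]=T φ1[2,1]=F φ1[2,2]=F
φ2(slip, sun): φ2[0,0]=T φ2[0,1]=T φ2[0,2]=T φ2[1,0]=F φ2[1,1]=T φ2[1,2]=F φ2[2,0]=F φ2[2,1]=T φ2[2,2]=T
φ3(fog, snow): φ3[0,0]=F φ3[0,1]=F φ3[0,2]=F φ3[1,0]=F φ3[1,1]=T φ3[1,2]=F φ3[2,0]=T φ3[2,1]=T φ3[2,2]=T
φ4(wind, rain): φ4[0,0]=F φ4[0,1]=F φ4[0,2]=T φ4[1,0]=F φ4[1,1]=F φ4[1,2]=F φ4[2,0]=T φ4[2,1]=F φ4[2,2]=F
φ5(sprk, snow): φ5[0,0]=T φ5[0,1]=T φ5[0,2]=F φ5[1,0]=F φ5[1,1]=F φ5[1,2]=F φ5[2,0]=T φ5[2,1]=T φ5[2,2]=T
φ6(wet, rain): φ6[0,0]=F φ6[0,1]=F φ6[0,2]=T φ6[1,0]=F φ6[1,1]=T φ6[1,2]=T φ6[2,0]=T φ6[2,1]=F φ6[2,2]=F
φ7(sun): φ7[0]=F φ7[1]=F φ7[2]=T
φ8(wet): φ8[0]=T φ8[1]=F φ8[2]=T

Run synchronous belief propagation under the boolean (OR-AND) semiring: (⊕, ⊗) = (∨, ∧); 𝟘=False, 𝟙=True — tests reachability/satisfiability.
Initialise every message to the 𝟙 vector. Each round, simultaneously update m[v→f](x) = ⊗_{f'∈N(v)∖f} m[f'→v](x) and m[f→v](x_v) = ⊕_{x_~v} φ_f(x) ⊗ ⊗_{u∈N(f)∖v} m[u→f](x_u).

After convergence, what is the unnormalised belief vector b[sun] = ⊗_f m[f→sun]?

init: all messages = 𝟙 over 3 values
r1 m[φ0→fog] = [T, T, T]
r1 m[φ0→slip] = [T, T, T]
r1 m[φ1→slip] = [T, T, T]
r1 m[φ1→rain] = [T, F, T]
r1 m[φ2→slip] = [T, T, T]
r1 m[φ2→sun] = [T, T, T]
r1 m[φ3→fog] = [F, T, T]
r1 m[φ3→snow] = [T, T, T]
r1 m[φ4→wind] = [T, F, T]
r1 m[φ4→rain] = [T, F, T]
r1 m[φ5→sprk] = [T, F, T]
r1 m[φ5→snow] = [T, T, T]
r1 m[φ6→wet] = [T, T, T]
r1 m[φ6→rain] = [T, T, T]
r1 m[φ7→sun] = [F, F, T]
r1 m[φ8→wet] = [T, F, T]
r1 m[fog→φ0] = [T, T, T]
r1 m[fog→φ3] = [T, T, T]
r1 m[wet→φ6] = [T, T, T]
r1 m[wet→φ8] = [T, T, T]
r1 m[wind→φ4] = [T, T, T]
r1 m[sprk→φ5] = [T, T, T]
r1 m[slip→φ0] = [T, T, T]
r1 m[slip→φ1] = [T, T, T]
r1 m[slip→φ2] = [T, T, T]
r1 m[snow→φ3] = [T, T, T]
r1 m[snow→φ5] = [T, T, T]
r1 m[rain→φ1] = [T, T, T]
r1 m[rain→φ4] = [T, T, T]
r1 m[rain→φ6] = [T, T, T]
r1 m[sun→φ2] = [T, T, T]
r1 m[sun→φ7] = [T, T, T]
r2 m[φ0→fog] = [T, T, T]
r2 m[φ0→slip] = [T, T, T]
r2 m[φ1→slip] = [T, T, T]
r2 m[φ1→rain] = [T, F, T]
r2 m[φ2→slip] = [T, T, T]
r2 m[φ2→sun] = [T, T, T]
r2 m[φ3→fog] = [F, T, T]
r2 m[φ3→snow] = [T, T, T]
r2 m[φ4→wind] = [T, F, T]
r2 m[φ4→rain] = [T, F, T]
r2 m[φ5→sprk] = [T, F, T]
r2 m[φ5→snow] = [T, T, T]
r2 m[φ6→wet] = [T, T, T]
r2 m[φ6→rain] = [T, T, T]
r2 m[φ7→sun] = [F, F, T]
r2 m[φ8→wet] = [T, F, T]
r2 m[fog→φ0] = [F, T, T]
r2 m[fog→φ3] = [T, T, T]
r2 m[wet→φ6] = [T, F, T]
r2 m[wet→φ8] = [T, T, T]
r2 m[wind→φ4] = [T, T, T]
r2 m[sprk→φ5] = [T, T, T]
r2 m[slip→φ0] = [T, T, T]
r2 m[slip→φ1] = [T, T, T]
r2 m[slip→φ2] = [T, T, T]
r2 m[snow→φ3] = [T, T, T]
r2 m[snow→φ5] = [T, T, T]
r2 m[rain→φ1] = [T, F, T]
r2 m[rain→φ4] = [T, F, T]
r2 m[rain→φ6] = [T, F, T]
r2 m[sun→φ2] = [F, F, T]
r2 m[sun→φ7] = [T, T, T]
r3 m[φ0→fog] = [T, T, T]
r3 m[φ0→slip] = [T, T, T]
r3 m[φ1→slip] = [T, T, T]
r3 m[φ1→rain] = [T, F, T]
r3 m[φ2→slip] = [T, F, T]
r3 m[φ2→sun] = [T, T, T]
r3 m[φ3→fog] = [F, T, T]
r3 m[φ3→snow] = [T, T, T]
r3 m[φ4→wind] = [T, F, T]
r3 m[φ4→rain] = [T, F, T]
r3 m[φ5→sprk] = [T, F, T]
r3 m[φ5→snow] = [T, T, T]
r3 m[φ6→wet] = [T, T, T]
r3 m[φ6→rain] = [T, F, T]
r3 m[φ7→sun] = [F, F, T]
r3 m[φ8→wet] = [T, F, T]
r3 m[fog→φ0] = [F, T, T]
r3 m[fog→φ3] = [T, T, T]
r3 m[wet→φ6] = [T, F, T]
r3 m[wet→φ8] = [T, T, T]
r3 m[wind→φ4] = [T, T, T]
r3 m[sprk→φ5] = [T, T, T]
r3 m[slip→φ0] = [T, T, T]
r3 m[slip→φ1] = [T, T, T]
r3 m[slip→φ2] = [T, T, T]
r3 m[snow→φ3] = [T, T, T]
r3 m[snow→φ5] = [T, T, T]
r3 m[rain→φ1] = [T, F, T]
r3 m[rain→φ4] = [T, F, T]
r3 m[rain→φ6] = [T, F, T]
r3 m[sun→φ2] = [F, F, T]
r3 m[sun→φ7] = [T, T, T]
r4 m[φ0→fog] = [T, T, T]
r4 m[φ0→slip] = [T, T, T]
r4 m[φ1→slip] = [T, T, T]
r4 m[φ1→rain] = [T, F, T]
r4 m[φ2→slip] = [T, F, T]
r4 m[φ2→sun] = [T, T, T]
r4 m[φ3→fog] = [F, T, T]
r4 m[φ3→snow] = [T, T, T]
r4 m[φ4→wind] = [T, F, T]
r4 m[φ4→rain] = [T, F, T]
r4 m[φ5→sprk] = [T, F, T]
r4 m[φ5→snow] = [T, T, T]
r4 m[φ6→wet] = [T, T, T]
r4 m[φ6→rain] = [T, F, T]
r4 m[φ7→sun] = [F, F, T]
r4 m[φ8→wet] = [T, F, T]
r4 m[fog→φ0] = [F, T, T]
r4 m[fog→φ3] = [T, T, T]
r4 m[wet→φ6] = [T, F, T]
r4 m[wet→φ8] = [T, T, T]
r4 m[wind→φ4] = [T, T, T]
r4 m[sprk→φ5] = [T, T, T]
r4 m[slip→φ0] = [T, F, T]
r4 m[slip→φ1] = [T, F, T]
r4 m[slip→φ2] = [T, T, T]
r4 m[snow→φ3] = [T, T, T]
r4 m[snow→φ5] = [T, T, T]
r4 m[rain→φ1] = [T, F, T]
r4 m[rain→φ4] = [T, F, T]
r4 m[rain→φ6] = [T, F, T]
r4 m[sun→φ2] = [F, F, T]
r4 m[sun→φ7] = [T, T, T]
r5 m[φ0→fog] = [T, F, T]
r5 m[φ0→slip] = [T, T, T]
r5 m[φ1→slip] = [T, T, T]
r5 m[φ1→rain] = [T, F, T]
r5 m[φ2→slip] = [T, F, T]
r5 m[φ2→sun] = [T, T, T]
r5 m[φ3→fog] = [F, T, T]
r5 m[φ3→snow] = [T, T, T]
r5 m[φ4→wind] = [T, F, T]
r5 m[φ4→rain] = [T, F, T]
r5 m[φ5→sprk] = [T, F, T]
r5 m[φ5→snow] = [T, T, T]
r5 m[φ6→wet] = [T, T, T]
r5 m[φ6→rain] = [T, F, T]
r5 m[φ7→sun] = [F, F, T]
r5 m[φ8→wet] = [T, F, T]
r5 m[fog→φ0] = [F, T, T]
r5 m[fog→φ3] = [T, T, T]
r5 m[wet→φ6] = [T, F, T]
r5 m[wet→φ8] = [T, T, T]
r5 m[wind→φ4] = [T, T, T]
r5 m[sprk→φ5] = [T, T, T]
r5 m[slip→φ0] = [T, F, T]
r5 m[slip→φ1] = [T, F, T]
r5 m[slip→φ2] = [T, T, T]
r5 m[snow→φ3] = [T, T, T]
r5 m[snow→φ5] = [T, T, T]
r5 m[rain→φ1] = [T, F, T]
r5 m[rain→φ4] = [T, F, T]
r5 m[rain→φ6] = [T, F, T]
r5 m[sun→φ2] = [F, F, T]
r5 m[sun→φ7] = [T, T, T]
r6 m[φ0→fog] = [T, F, T]
r6 m[φ0→slip] = [T, T, T]
r6 m[φ1→slip] = [T, T, T]
r6 m[φ1→rain] = [T, F, T]
r6 m[φ2→slip] = [T, F, T]
r6 m[φ2→sun] = [T, T, T]
r6 m[φ3→fog] = [F, T, T]
r6 m[φ3→snow] = [T, T, T]
r6 m[φ4→wind] = [T, F, T]
r6 m[φ4→rain] = [T, F, T]
r6 m[φ5→sprk] = [T, F, T]
r6 m[φ5→snow] = [T, T, T]
r6 m[φ6→wet] = [T, T, T]
r6 m[φ6→rain] = [T, F, T]
r6 m[φ7→sun] = [F, F, T]
r6 m[φ8→wet] = [T, F, T]
r6 m[fog→φ0] = [F, T, T]
r6 m[fog→φ3] = [T, F, T]
r6 m[wet→φ6] = [T, F, T]
r6 m[wet→φ8] = [T, T, T]
r6 m[wind→φ4] = [T, T, T]
r6 m[sprk→φ5] = [T, T, T]
r6 m[slip→φ0] = [T, F, T]
r6 m[slip→φ1] = [T, F, T]
r6 m[slip→φ2] = [T, T, T]
r6 m[snow→φ3] = [T, T, T]
r6 m[snow→φ5] = [T, T, T]
r6 m[rain→φ1] = [T, F, T]
r6 m[rain→φ4] = [T, F, T]
r6 m[rain→φ6] = [T, F, T]
r6 m[sun→φ2] = [F, F, T]
r6 m[sun→φ7] = [T, T, T]
r7 m[φ0→fog] = [T, F, T]
r7 m[φ0→slip] = [T, T, T]
r7 m[φ1→slip] = [T, T, T]
r7 m[φ1→rain] = [T, F, T]
r7 m[φ2→slip] = [T, F, T]
r7 m[φ2→sun] = [T, T, T]
r7 m[φ3→fog] = [F, T, T]
r7 m[φ3→snow] = [T, T, T]
r7 m[φ4→wind] = [T, F, T]
r7 m[φ4→rain] = [T, F, T]
r7 m[φ5→sprk] = [T, F, T]
r7 m[φ5→snow] = [T, T, T]
r7 m[φ6→wet] = [T, T, T]
r7 m[φ6→rain] = [T, F, T]
r7 m[φ7→sun] = [F, F, T]
r7 m[φ8→wet] = [T, F, T]
r7 m[fog→φ0] = [F, T, T]
r7 m[fog→φ3] = [T, F, T]
r7 m[wet→φ6] = [T, F, T]
r7 m[wet→φ8] = [T, T, T]
r7 m[wind→φ4] = [T, T, T]
r7 m[sprk→φ5] = [T, T, T]
r7 m[slip→φ0] = [T, F, T]
r7 m[slip→φ1] = [T, F, T]
r7 m[slip→φ2] = [T, T, T]
r7 m[snow→φ3] = [T, T, T]
r7 m[snow→φ5] = [T, T, T]
r7 m[rain→φ1] = [T, F, T]
r7 m[rain→φ4] = [T, F, T]
r7 m[rain→φ6] = [T, F, T]
r7 m[sun→φ2] = [F, F, T]
r7 m[sun→φ7] = [T, T, T]
fixed point reached at round 7
b[sun] = ⊗ incoming = [F, F, T]

b[sun] = [F, F, T]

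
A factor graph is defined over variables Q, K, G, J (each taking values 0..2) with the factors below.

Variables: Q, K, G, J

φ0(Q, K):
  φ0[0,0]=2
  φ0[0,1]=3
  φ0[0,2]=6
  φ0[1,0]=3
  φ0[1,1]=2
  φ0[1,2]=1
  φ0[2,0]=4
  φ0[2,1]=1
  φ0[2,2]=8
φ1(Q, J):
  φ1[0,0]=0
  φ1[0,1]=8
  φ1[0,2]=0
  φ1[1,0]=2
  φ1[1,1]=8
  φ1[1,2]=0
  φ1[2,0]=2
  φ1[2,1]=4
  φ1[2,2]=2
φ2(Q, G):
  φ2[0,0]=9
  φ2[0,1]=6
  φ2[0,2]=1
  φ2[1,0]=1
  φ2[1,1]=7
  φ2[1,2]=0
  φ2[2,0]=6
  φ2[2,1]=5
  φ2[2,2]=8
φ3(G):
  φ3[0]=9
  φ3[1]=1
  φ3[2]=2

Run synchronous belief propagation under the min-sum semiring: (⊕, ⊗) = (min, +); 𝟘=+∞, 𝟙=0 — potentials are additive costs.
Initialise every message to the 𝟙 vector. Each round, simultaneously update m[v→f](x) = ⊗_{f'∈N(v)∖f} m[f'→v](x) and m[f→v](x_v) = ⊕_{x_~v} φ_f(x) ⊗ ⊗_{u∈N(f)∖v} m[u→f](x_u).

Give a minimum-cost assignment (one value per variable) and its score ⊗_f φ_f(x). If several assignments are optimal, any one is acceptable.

init: all messages = 𝟙 over 3 values
r1 m[φ0→Q] = [2, 1, 1]
r1 m[φ0→K] = [2, 1, 1]
r1 m[φ1→Q] = [0, 0, 2]
r1 m[φ1→J] = [0, 4, 0]
r1 m[φ2→Q] = [1, 0, 5]
r1 m[φ2→G] = [1, 5, 0]
r1 m[φ3→G] = [9, 1, 2]
r1 m[Q→φ0] = [0, 0, 0]
r1 m[Q→φ1] = [0, 0, 0]
r1 m[Q→φ2] = [0, 0, 0]
r1 m[K→φ0] = [0, 0, 0]
r1 m[G→φ2] = [0, 0, 0]
r1 m[G→φ3] = [0, 0, 0]
r1 m[J→φ1] = [0, 0, 0]
r2 m[φ0→Q] = [2, 1, 1]
r2 m[φ0→K] = [2, 1, 1]
r2 m[φ1→Q] = [0, 0, 2]
r2 m[φ1→J] = [0, 4, 0]
r2 m[φ2→Q] = [1, 0, 5]
r2 m[φ2→G] = [1, 5, 0]
r2 m[φ3→G] = [9, 1, 2]
r2 m[Q→φ0] = [1, 0, 7]
r2 m[Q→φ1] = [3, 1, 6]
r2 m[Q→φ2] = [2, 1, 3]
r2 m[K→φ0] = [0, 0, 0]
r2 m[G→φ2] = [9, 1, 2]
r2 m[G→φ3] = [1, 5, 0]
r2 m[J→φ1] = [0, 0, 0]
r3 m[φ0→Q] = [2, 1, 1]
r3 m[φ0→K] = [3, 2, 1]
r3 m[φ1→Q] = [0, 0, 2]
r3 m[φ1→J] = [3, 9, 1]
r3 m[φ2→Q] = [3, 2, 6]
r3 m[φ2→G] = [2, 8, 1]
r3 m[φ3→G] = [9, 1, 2]
r3 m[Q→φ0] = [1, 0, 7]
r3 m[Q→φ1] = [3, 1, 6]
r3 m[Q→φ2] = [2, 1, 3]
r3 m[K→φ0] = [0, 0, 0]
r3 m[G→φ2] = [9, 1, 2]
r3 m[G→φ3] = [1, 5, 0]
r3 m[J→φ1] = [0, 0, 0]
r4 m[φ0→Q] = [2, 1, 1]
r4 m[φ0→K] = [3, 2, 1]
r4 m[φ1→Q] = [0, 0, 2]
r4 m[φ1→J] = [3, 9, 1]
r4 m[φ2→Q] = [3, 2, 6]
r4 m[φ2→G] = [2, 8, 1]
r4 m[φ3→G] = [9, 1, 2]
r4 m[Q→φ0] = [3, 2, 8]
r4 m[Q→φ1] = [5, 3, 7]
r4 m[Q→φ2] = [2, 1, 3]
r4 m[K→φ0] = [0, 0, 0]
r4 m[G→φ2] = [9, 1, 2]
r4 m[G→φ3] = [2, 8, 1]
r4 m[J→φ1] = [0, 0, 0]
r5 m[φ0→Q] = [2, 1, 1]
r5 m[φ0→K] = [5, 4, 3]
r5 m[φ1→Q] = [0, 0, 2]
r5 m[φ1→J] = [5, 11, 3]
r5 m[φ2→Q] = [3, 2, 6]
r5 m[φ2→G] = [2, 8, 1]
r5 m[φ3→G] = [9, 1, 2]
r5 m[Q→φ0] = [3, 2, 8]
r5 m[Q→φ1] = [5, 3, 7]
r5 m[Q→φ2] = [2, 1, 3]
r5 m[K→φ0] = [0, 0, 0]
r5 m[G→φ2] = [9, 1, 2]
r5 m[G→φ3] = [2, 8, 1]
r5 m[J→φ1] = [0, 0, 0]
r6 m[φ0→Q] = [2, 1, 1]
r6 m[φ0→K] = [5, 4, 3]
r6 m[φ1→Q] = [0, 0, 2]
r6 m[φ1→J] = [5, 11, 3]
r6 m[φ2→Q] = [3, 2, 6]
r6 m[φ2→G] = [2, 8, 1]
r6 m[φ3→G] = [9, 1, 2]
r6 m[Q→φ0] = [3, 2, 8]
r6 m[Q→φ1] = [5, 3, 7]
r6 m[Q→φ2] = [2, 1, 3]
r6 m[K→φ0] = [0, 0, 0]
r6 m[G→φ2] = [9, 1, 2]
r6 m[G→φ3] = [2, 8, 1]
r6 m[J→φ1] = [0, 0, 0]
fixed point reached at round 6
traceback from Q: (Q=1, K=2, G=2, J=2), score=3

assignment: (Q=1, K=2, G=2, J=2); score = 3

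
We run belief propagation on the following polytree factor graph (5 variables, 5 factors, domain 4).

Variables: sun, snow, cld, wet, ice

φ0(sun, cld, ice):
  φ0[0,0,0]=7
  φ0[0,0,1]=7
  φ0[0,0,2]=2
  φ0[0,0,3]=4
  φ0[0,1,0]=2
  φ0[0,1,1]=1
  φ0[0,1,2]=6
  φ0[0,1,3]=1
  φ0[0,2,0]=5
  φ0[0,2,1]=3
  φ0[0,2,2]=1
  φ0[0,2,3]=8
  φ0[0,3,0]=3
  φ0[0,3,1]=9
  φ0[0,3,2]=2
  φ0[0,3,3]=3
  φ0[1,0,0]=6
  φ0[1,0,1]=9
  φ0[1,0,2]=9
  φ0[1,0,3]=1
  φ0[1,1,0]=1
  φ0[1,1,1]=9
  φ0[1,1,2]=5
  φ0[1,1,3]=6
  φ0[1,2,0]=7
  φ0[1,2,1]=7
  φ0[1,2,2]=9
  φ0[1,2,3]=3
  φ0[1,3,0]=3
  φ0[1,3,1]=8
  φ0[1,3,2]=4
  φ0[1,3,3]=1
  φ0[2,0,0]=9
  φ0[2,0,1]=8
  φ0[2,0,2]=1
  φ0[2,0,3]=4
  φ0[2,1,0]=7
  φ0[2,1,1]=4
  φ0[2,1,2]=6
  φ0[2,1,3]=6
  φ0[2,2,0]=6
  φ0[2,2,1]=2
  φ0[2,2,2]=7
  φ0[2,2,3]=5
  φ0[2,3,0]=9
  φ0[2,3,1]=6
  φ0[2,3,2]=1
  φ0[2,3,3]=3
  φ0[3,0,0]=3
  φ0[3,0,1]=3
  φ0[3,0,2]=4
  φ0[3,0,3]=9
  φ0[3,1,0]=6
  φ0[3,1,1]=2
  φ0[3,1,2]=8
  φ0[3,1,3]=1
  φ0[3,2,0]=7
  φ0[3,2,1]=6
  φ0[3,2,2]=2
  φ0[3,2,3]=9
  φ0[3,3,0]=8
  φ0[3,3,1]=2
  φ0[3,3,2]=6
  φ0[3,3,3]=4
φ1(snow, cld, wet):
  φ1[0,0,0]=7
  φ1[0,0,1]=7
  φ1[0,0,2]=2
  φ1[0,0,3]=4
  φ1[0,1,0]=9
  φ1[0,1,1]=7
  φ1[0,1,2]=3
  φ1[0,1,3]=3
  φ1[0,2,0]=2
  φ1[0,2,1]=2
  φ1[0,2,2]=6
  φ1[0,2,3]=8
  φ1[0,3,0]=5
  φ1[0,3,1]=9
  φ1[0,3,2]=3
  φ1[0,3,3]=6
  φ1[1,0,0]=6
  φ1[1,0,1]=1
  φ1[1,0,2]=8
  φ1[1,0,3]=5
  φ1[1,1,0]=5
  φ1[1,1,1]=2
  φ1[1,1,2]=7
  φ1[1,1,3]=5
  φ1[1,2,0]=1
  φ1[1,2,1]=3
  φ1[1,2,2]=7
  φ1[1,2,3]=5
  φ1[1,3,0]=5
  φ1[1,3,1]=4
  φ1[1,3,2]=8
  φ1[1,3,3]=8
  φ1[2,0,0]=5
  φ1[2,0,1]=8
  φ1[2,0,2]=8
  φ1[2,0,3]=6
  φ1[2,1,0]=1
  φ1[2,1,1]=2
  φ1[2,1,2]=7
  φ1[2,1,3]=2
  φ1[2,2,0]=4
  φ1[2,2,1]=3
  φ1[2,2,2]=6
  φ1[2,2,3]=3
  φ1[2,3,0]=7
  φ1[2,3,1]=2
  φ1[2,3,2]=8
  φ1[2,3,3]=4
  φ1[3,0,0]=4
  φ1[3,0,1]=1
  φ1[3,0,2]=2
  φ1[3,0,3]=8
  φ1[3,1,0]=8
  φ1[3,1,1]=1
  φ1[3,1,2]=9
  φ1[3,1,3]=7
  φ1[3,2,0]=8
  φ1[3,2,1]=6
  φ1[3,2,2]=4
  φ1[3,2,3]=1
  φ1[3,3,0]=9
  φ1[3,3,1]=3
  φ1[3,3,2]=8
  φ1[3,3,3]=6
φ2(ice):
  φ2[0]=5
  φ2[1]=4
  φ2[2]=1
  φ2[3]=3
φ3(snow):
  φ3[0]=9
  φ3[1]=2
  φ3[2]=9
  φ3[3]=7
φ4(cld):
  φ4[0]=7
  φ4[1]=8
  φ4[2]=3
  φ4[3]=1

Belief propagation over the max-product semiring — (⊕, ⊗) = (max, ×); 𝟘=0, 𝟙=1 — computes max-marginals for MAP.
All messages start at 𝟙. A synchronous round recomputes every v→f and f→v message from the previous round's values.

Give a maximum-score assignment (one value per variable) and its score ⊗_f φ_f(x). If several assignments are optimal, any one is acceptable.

init: all messages = 𝟙 over 4 values
r1 m[φ0→sun] = [9, 9, 9, 9]
r1 m[φ0→cld] = [9, 9, 9, 9]
r1 m[φ0→ice] = [9, 9, 9, 9]
r1 m[φ1→snow] = [9, 8, 8, 9]
r1 m[φ1→cld] = [8, 9, 8, 9]
r1 m[φ1→wet] = [9, 9, 9, 8]
r1 m[φ2→ice] = [5, 4, 1, 3]
r1 m[φ3→snow] = [9, 2, 9, 7]
r1 m[φ4→cld] = [7, 8, 3, 1]
r1 m[sun→φ0] = [1, 1, 1, 1]
r1 m[snow→φ1] = [1, 1, 1, 1]
r1 m[snow→φ3] = [1, 1, 1, 1]
r1 m[cld→φ0] = [1, 1, 1, 1]
r1 m[cld→φ1] = [1, 1, 1, 1]
r1 m[cld→φ4] = [1, 1, 1, 1]
r1 m[wet→φ1] = [1, 1, 1, 1]
r1 m[ice→φ0] = [1, 1, 1, 1]
r1 m[ice→φ2] = [1, 1, 1, 1]
r2 m[φ0→sun] = [9, 9, 9, 9]
r2 m[φ0→cld] = [9, 9, 9, 9]
r2 m[φ0→ice] = [9, 9, 9, 9]
r2 m[φ1→snow] = [9, 8, 8, 9]
r2 m[φ1→cld] = [8, 9, 8, 9]
r2 m[φ1→wet] = [9, 9, 9, 8]
r2 m[φ2→ice] = [5, 4, 1, 3]
r2 m[φ3→snow] = [9, 2, 9, 7]
r2 m[φ4→cld] = [7, 8, 3, 1]
r2 m[sun→φ0] = [1, 1, 1, 1]
r2 m[snow→φ1] = [9, 2, 9, 7]
r2 m[snow→φ3] = [9, 8, 8, 9]
r2 m[cld→φ0] = [56, 72, 24, 9]
r2 m[cld→φ1] = [63, 72, 27, 9]
r2 m[cld→φ4] = [72, 81, 72, 81]
r2 m[wet→φ1] = [1, 1, 1, 1]
r2 m[ice→φ0] = [5, 4, 1, 3]
r2 m[ice→φ2] = [9, 9, 9, 9]
r3 m[φ0→sun] = [1960, 2592, 2520, 2160]
r3 m[φ0→cld] = [45, 36, 35, 45]
r3 m[φ0→ice] = [504, 648, 576, 504]
r3 m[φ1→snow] = [648, 504, 504, 648]
r3 m[φ1→cld] = [72, 81, 72, 81]
r3 m[φ1→wet] = [5832, 4536, 4536, 3528]
r3 m[φ2→ice] = [5, 4, 1, 3]
r3 m[φ3→snow] = [9, 2, 9, 7]
r3 m[φ4→cld] = [7, 8, 3, 1]
r3 m[sun→φ0] = [1, 1, 1, 1]
r3 m[snow→φ1] = [9, 2, 9, 7]
r3 m[snow→φ3] = [9, 8, 8, 9]
r3 m[cld→φ0] = [56, 72, 24, 9]
r3 m[cld→φ1] = [63, 72, 27, 9]
r3 m[cld→φ4] = [72, 81, 72, 81]
r3 m[wet→φ1] = [1, 1, 1, 1]
r3 m[ice→φ0] = [5, 4, 1, 3]
r3 m[ice→φ2] = [9, 9, 9, 9]
r4 m[φ0→sun] = [1960, 2592, 2520, 2160]
r4 m[φ0→cld] = [45, 36, 35, 45]
r4 m[φ0→ice] = [504, 648, 576, 504]
r4 m[φ1→snow] = [648, 504, 504, 648]
r4 m[φ1→cld] = [72, 81, 72, 81]
r4 m[φ1→wet] = [5832, 4536, 4536, 3528]
r4 m[φ2→ice] = [5, 4, 1, 3]
r4 m[φ3→snow] = [9, 2, 9, 7]
r4 m[φ4→cld] = [7, 8, 3, 1]
r4 m[sun→φ0] = [1, 1, 1, 1]
r4 m[snow→φ1] = [9, 2, 9, 7]
r4 m[snow→φ3] = [648, 504, 504, 648]
r4 m[cld→φ0] = [504, 648, 216, 81]
r4 m[cld→φ1] = [315, 288, 105, 45]
r4 m[cld→φ4] = [3240, 2916, 2520, 3645]
r4 m[wet→φ1] = [1, 1, 1, 1]
r4 m[ice→φ0] = [5, 4, 1, 3]
r4 m[ice→φ2] = [504, 648, 576, 504]
r5 m[φ0→sun] = [17640, 23328, 22680, 19440]
r5 m[φ0→cld] = [45, 36, 35, 45]
r5 m[φ0→ice] = [4536, 5832, 5184, 4536]
r5 m[φ1→snow] = [2592, 2520, 2520, 2592]
r5 m[φ1→cld] = [72, 81, 72, 81]
r5 m[φ1→wet] = [23328, 22680, 22680, 17640]
r5 m[φ2→ice] = [5, 4, 1, 3]
r5 m[φ3→snow] = [9, 2, 9, 7]
r5 m[φ4→cld] = [7, 8, 3, 1]
r5 m[sun→φ0] = [1, 1, 1, 1]
r5 m[snow→φ1] = [9, 2, 9, 7]
r5 m[snow→φ3] = [648, 504, 504, 648]
r5 m[cld→φ0] = [504, 648, 216, 81]
r5 m[cld→φ1] = [315, 288, 105, 45]
r5 m[cld→φ4] = [3240, 2916, 2520, 3645]
r5 m[wet→φ1] = [1, 1, 1, 1]
r5 m[ice→φ0] = [5, 4, 1, 3]
r5 m[ice→φ2] = [504, 648, 576, 504]
r6 m[φ0→sun] = [17640, 23328, 22680, 19440]
r6 m[φ0→cld] = [45, 36, 35, 45]
r6 m[φ0→ice] = [4536, 5832, 5184, 4536]
r6 m[φ1→snow] = [2592, 2520, 2520, 2592]
r6 m[φ1→cld] = [72, 81, 72, 81]
r6 m[φ1→wet] = [23328, 22680, 22680, 17640]
r6 m[φ2→ice] = [5, 4, 1, 3]
r6 m[φ3→snow] = [9, 2, 9, 7]
r6 m[φ4→cld] = [7, 8, 3, 1]
r6 m[sun→φ0] = [1, 1, 1, 1]
r6 m[snow→φ1] = [9, 2, 9, 7]
r6 m[snow→φ3] = [2592, 2520, 2520, 2592]
r6 m[cld→φ0] = [504, 648, 216, 81]
r6 m[cld→φ1] = [315, 288, 105, 45]
r6 m[cld→φ4] = [3240, 2916, 2520, 3645]
r6 m[wet→φ1] = [1, 1, 1, 1]
r6 m[ice→φ0] = [5, 4, 1, 3]
r6 m[ice→φ2] = [4536, 5832, 5184, 4536]
r7 m[φ0→sun] = [17640, 23328, 22680, 19440]
r7 m[φ0→cld] = [45, 36, 35, 45]
r7 m[φ0→ice] = [4536, 5832, 5184, 4536]
r7 m[φ1→snow] = [2592, 2520, 2520, 2592]
r7 m[φ1→cld] = [72, 81, 72, 81]
r7 m[φ1→wet] = [23328, 22680, 22680, 17640]
r7 m[φ2→ice] = [5, 4, 1, 3]
r7 m[φ3→snow] = [9, 2, 9, 7]
r7 m[φ4→cld] = [7, 8, 3, 1]
r7 m[sun→φ0] = [1, 1, 1, 1]
r7 m[snow→φ1] = [9, 2, 9, 7]
r7 m[snow→φ3] = [2592, 2520, 2520, 2592]
r7 m[cld→φ0] = [504, 648, 216, 81]
r7 m[cld→φ1] = [315, 288, 105, 45]
r7 m[cld→φ4] = [3240, 2916, 2520, 3645]
r7 m[wet→φ1] = [1, 1, 1, 1]
r7 m[ice→φ0] = [5, 4, 1, 3]
r7 m[ice→φ2] = [4536, 5832, 5184, 4536]
fixed point reached at round 7
traceback from sun: (sun=1, snow=0, cld=1, wet=0, ice=1), score=23328

assignment: (sun=1, snow=0, cld=1, wet=0, ice=1); score = 23328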